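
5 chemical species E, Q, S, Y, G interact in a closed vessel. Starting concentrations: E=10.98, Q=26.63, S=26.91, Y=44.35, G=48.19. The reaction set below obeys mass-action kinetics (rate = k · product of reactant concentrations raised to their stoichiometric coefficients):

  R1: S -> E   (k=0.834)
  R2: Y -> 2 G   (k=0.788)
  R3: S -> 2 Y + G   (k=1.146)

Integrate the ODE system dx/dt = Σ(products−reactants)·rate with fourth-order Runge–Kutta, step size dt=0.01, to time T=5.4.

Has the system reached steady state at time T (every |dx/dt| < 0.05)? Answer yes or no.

RK4 with dt=0.01: 540 steps to T=5.4. Trajectory (selected grid times):
t=0.00: E=10.98 Q=26.63 S=26.91 Y=44.35 G=48.19
t=0.60: E=18.86 Q=26.63 S=8.20 Y=44.12 G=102.79
t=1.20: E=21.26 Q=26.63 S=2.50 Y=32.52 G=142.49
t=1.80: E=21.99 Q=26.63 S=0.76 Y=21.80 G=168.96
t=2.40: E=22.22 Q=26.63 S=0.23 Y=14.05 G=185.99
t=3.00: E=22.28 Q=26.63 S=0.07 Y=8.90 G=196.76
t=3.60: E=22.31 Q=26.63 S=0.02 Y=5.59 G=203.52
t=4.20: E=22.31 Q=26.63 S=0.01 Y=3.50 G=207.75
t=4.80: E=22.31 Q=26.63 S=0.00 Y=2.18 G=210.39
t=5.40: E=22.31 Q=26.63 S=0.00 Y=1.36 G=212.04
Rates at T: R1=0.0005, R2=1.0736, R3=0.0007
dx/dt at T (Σ net stoichiometry × rate): E=+0.0005, Q=+0.0000, S=-0.0012, Y=-1.0722, G=+2.1479
Largest |dx/dt| is |+2.1479| (G) ≥ 0.05 → not steady.

Steady state at T: no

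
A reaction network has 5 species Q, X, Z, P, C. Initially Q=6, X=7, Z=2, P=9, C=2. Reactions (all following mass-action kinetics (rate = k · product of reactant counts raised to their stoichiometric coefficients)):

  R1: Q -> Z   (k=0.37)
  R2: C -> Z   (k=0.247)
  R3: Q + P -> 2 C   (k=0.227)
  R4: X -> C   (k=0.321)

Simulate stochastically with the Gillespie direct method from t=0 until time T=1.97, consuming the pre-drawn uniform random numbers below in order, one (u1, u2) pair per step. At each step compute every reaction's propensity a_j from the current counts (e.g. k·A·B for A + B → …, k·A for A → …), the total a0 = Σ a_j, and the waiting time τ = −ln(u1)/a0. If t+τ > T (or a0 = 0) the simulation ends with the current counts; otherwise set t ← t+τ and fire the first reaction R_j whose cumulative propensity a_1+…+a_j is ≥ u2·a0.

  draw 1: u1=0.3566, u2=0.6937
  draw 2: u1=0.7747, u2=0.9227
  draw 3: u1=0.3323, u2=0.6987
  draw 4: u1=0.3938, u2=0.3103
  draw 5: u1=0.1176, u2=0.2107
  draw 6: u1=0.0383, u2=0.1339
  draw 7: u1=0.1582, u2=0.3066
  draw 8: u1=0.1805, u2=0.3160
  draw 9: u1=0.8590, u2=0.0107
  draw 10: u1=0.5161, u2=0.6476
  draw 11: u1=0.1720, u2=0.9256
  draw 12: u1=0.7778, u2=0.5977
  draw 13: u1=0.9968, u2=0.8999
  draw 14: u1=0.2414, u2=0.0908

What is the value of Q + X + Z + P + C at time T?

Check how each reaction changes W = Q + X + Z + P + C (weight of products minus weight of reactants):
R1: Q -> Z: (1·1) − (1·1) = 1 − 1 = 0
R2: C -> Z: (1·1) − (1·1) = 1 − 1 = 0
R3: Q + P -> 2 C: (1·2) − (1·1 + 1·1) = 2 − 2 = 0
R4: X -> C: (1·1) − (1·1) = 1 − 1 = 0
Every reaction leaves W unchanged, so W is conserved and no simulation is needed: W(T) = W(0) = 6 + 7 + 2 + 9 + 2 = 26

Value at T = 26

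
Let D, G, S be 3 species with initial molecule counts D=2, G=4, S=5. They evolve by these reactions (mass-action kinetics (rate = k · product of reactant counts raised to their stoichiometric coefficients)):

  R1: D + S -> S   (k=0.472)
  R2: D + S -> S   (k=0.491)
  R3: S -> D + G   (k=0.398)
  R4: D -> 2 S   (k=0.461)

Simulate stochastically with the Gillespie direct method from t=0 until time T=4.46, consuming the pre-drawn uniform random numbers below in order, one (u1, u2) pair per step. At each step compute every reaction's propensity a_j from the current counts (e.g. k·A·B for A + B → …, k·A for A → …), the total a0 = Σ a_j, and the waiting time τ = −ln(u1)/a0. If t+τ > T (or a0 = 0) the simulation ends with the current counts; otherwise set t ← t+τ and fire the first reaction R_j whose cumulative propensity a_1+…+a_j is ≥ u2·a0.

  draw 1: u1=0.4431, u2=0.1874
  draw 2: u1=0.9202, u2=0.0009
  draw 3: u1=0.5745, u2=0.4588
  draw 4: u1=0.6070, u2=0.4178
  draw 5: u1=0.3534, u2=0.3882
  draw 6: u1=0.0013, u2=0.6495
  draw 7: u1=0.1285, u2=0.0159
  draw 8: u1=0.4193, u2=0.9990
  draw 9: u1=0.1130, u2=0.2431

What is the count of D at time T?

D at T = 0

t=0.000: D=2 G=4 S=5
Draw 1: a1=4.720, a2=4.910, a3=1.990, a4=0.922, a0=12.542; τ=−ln(0.4431)/12.542=0.065 → t=0.065; u2·a0=0.1874·12.542=2.350 ≤ a1=4.720 → R1 fires; D=1 G=4 S=5
Draw 2: a1=2.360, a2=2.455, a3=1.990, a4=0.461, a0=7.266; τ=−ln(0.9202)/7.266=0.011 → t=0.076; u2·a0=0.0009·7.266=0.007 ≤ a1=2.360 → R1 fires; D=0 G=4 S=5
Draw 3: a1=0.000, a2=0.000, a3=1.990, a4=0.000, a0=1.990; τ=−ln(0.5745)/1.990=0.279 → t=0.355; u2·a0=0.4588·1.990=0.913; a1+a2=0.000 < 0.913 ≤ a1+…+a3=1.990 → R3 fires; D=1 G=5 S=4
Draw 4: a1=1.888, a2=1.964, a3=1.592, a4=0.461, a0=5.905; τ=−ln(0.6070)/5.905=0.085 → t=0.439; u2·a0=0.4178·5.905=2.467; a1=1.888 < 2.467 ≤ a1+a2=3.852 → R2 fires; D=0 G=5 S=4
Draw 5: a1=0.000, a2=0.000, a3=1.592, a4=0.000, a0=1.592; τ=−ln(0.3534)/1.592=0.653 → t=1.093; u2·a0=0.3882·1.592=0.618; a1+a2=0.000 < 0.618 ≤ a1+…+a3=1.592 → R3 fires; D=1 G=6 S=3
Draw 6: a1=1.416, a2=1.473, a3=1.194, a4=0.461, a0=4.544; τ=−ln(0.0013)/4.544=1.462 → t=2.555; u2·a0=0.6495·4.544=2.951; a1+a2=2.889 < 2.951 ≤ a1+…+a3=4.083 → R3 fires; D=2 G=7 S=2
Draw 7: a1=1.888, a2=1.964, a3=0.796, a4=0.922, a0=5.570; τ=−ln(0.1285)/5.570=0.368 → t=2.924; u2·a0=0.0159·5.570=0.089 ≤ a1=1.888 → R1 fires; D=1 G=7 S=2
Draw 8: a1=0.944, a2=0.982, a3=0.796, a4=0.461, a0=3.183; τ=−ln(0.4193)/3.183=0.273 → t=3.197; u2·a0=0.9990·3.183=3.180; a1+…+a3=2.722 < 3.180 ≤ a1+…+a4=3.183 → R4 fires; D=0 G=7 S=4
Draw 9: a1=0.000, a2=0.000, a3=1.592, a4=0.000, a0=1.592; τ=−ln(0.1130)/1.592=1.370 → t=4.566 > T=4.46: stop.
Read off D at T=4.46: 0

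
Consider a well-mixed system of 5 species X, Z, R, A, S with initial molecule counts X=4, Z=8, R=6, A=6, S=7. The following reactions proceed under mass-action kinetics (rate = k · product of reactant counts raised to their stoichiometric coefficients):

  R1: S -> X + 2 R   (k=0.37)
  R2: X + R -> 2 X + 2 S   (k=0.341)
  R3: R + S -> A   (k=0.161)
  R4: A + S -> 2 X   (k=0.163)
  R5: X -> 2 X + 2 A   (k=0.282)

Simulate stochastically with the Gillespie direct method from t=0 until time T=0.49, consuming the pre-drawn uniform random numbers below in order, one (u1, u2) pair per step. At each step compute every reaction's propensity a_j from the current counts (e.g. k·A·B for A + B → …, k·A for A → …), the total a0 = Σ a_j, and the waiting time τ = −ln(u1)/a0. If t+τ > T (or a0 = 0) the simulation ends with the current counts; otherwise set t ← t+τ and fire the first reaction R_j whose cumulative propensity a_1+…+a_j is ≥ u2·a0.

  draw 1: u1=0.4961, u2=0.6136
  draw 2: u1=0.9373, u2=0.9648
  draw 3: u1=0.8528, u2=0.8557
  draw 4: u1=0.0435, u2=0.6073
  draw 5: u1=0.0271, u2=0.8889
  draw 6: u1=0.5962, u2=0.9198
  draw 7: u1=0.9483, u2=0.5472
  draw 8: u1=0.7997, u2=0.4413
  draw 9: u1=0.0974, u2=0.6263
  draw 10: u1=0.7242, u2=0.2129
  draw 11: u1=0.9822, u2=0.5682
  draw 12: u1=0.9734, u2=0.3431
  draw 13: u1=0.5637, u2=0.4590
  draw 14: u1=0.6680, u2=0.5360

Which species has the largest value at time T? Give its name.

Dominant species at T: X

t=0.000: X=4 Z=8 R=6 A=6 S=7
Draw 1: a1=2.590, a2=8.184, a3=6.762, a4=6.846, a5=1.128, a0=25.510; τ=−ln(0.4961)/25.510=0.027 → t=0.027; u2·a0=0.6136·25.510=15.653; a1+a2=10.774 < 15.653 ≤ a1+…+a3=17.536 → R3 fires; X=4 Z=8 R=5 A=7 S=6
Draw 2: a1=2.220, a2=6.820, a3=4.830, a4=6.846, a5=1.128, a0=21.844; τ=−ln(0.9373)/21.844=0.003 → t=0.030; u2·a0=0.9648·21.844=21.075; a1+…+a4=20.716 < 21.075 ≤ a1+…+a5=21.844 → R5 fires; X=5 Z=8 R=5 A=9 S=6
Draw 3: a1=2.220, a2=8.525, a3=4.830, a4=8.802, a5=1.410, a0=25.787; τ=−ln(0.8528)/25.787=0.006 → t=0.037; u2·a0=0.8557·25.787=22.066; a1+…+a3=15.575 < 22.066 ≤ a1+…+a4=24.377 → R4 fires; X=7 Z=8 R=5 A=8 S=5
Draw 4: a1=1.850, a2=11.935, a3=4.025, a4=6.520, a5=1.974, a0=26.304; τ=−ln(0.0435)/26.304=0.119 → t=0.156; u2·a0=0.6073·26.304=15.974; a1+a2=13.785 < 15.974 ≤ a1+…+a3=17.810 → R3 fires; X=7 Z=8 R=4 A=9 S=4
Draw 5: a1=1.480, a2=9.548, a3=2.576, a4=5.868, a5=1.974, a0=21.446; τ=−ln(0.0271)/21.446=0.168 → t=0.324; u2·a0=0.8889·21.446=19.063; a1+…+a3=13.604 < 19.063 ≤ a1+…+a4=19.472 → R4 fires; X=9 Z=8 R=4 A=8 S=3
Draw 6: a1=1.110, a2=12.276, a3=1.932, a4=3.912, a5=2.538, a0=21.768; τ=−ln(0.5962)/21.768=0.024 → t=0.348; u2·a0=0.9198·21.768=20.022; a1+…+a4=19.230 < 20.022 ≤ a1+…+a5=21.768 → R5 fires; X=10 Z=8 R=4 A=10 S=3
Draw 7: a1=1.110, a2=13.640, a3=1.932, a4=4.890, a5=2.820, a0=24.392; τ=−ln(0.9483)/24.392=0.002 → t=0.350; u2·a0=0.5472·24.392=13.347; a1=1.110 < 13.347 ≤ a1+a2=14.750 → R2 fires; X=11 Z=8 R=3 A=10 S=5
Draw 8: a1=1.850, a2=11.253, a3=2.415, a4=8.150, a5=3.102, a0=26.770; τ=−ln(0.7997)/26.770=0.008 → t=0.358; u2·a0=0.4413·26.770=11.814; a1=1.850 < 11.814 ≤ a1+a2=13.103 → R2 fires; X=12 Z=8 R=2 A=10 S=7
Draw 9: a1=2.590, a2=8.184, a3=2.254, a4=11.410, a5=3.384, a0=27.822; τ=−ln(0.0974)/27.822=0.084 → t=0.442; u2·a0=0.6263·27.822=17.425; a1+…+a3=13.028 < 17.425 ≤ a1+…+a4=24.438 → R4 fires; X=14 Z=8 R=2 A=9 S=6
Draw 10: a1=2.220, a2=9.548, a3=1.932, a4=8.802, a5=3.948, a0=26.450; τ=−ln(0.7242)/26.450=0.012 → t=0.454; u2·a0=0.2129·26.450=5.631; a1=2.220 < 5.631 ≤ a1+a2=11.768 → R2 fires; X=15 Z=8 R=1 A=9 S=8
Draw 11: a1=2.960, a2=5.115, a3=1.288, a4=11.736, a5=4.230, a0=25.329; τ=−ln(0.9822)/25.329=0.001 → t=0.455; u2·a0=0.5682·25.329=14.392; a1+…+a3=9.363 < 14.392 ≤ a1+…+a4=21.099 → R4 fires; X=17 Z=8 R=1 A=8 S=7
Draw 12: a1=2.590, a2=5.797, a3=1.127, a4=9.128, a5=4.794, a0=23.436; τ=−ln(0.9734)/23.436=0.001 → t=0.456; u2·a0=0.3431·23.436=8.041; a1=2.590 < 8.041 ≤ a1+a2=8.387 → R2 fires; X=18 Z=8 R=0 A=8 S=9
Draw 13: a1=3.330, a2=0.000, a3=0.000, a4=11.736, a5=5.076, a0=20.142; τ=−ln(0.5637)/20.142=0.028 → t=0.485; u2·a0=0.4590·20.142=9.245; a1+…+a3=3.330 < 9.245 ≤ a1+…+a4=15.066 → R4 fires; X=20 Z=8 R=0 A=7 S=8
Draw 14: a1=2.960, a2=0.000, a3=0.000, a4=9.128, a5=5.640, a0=17.728; τ=−ln(0.6680)/17.728=0.023 → t=0.507 > T=0.49: stop.
At T=0.49: X=20 Z=8 R=0 A=7 S=8; the largest is X.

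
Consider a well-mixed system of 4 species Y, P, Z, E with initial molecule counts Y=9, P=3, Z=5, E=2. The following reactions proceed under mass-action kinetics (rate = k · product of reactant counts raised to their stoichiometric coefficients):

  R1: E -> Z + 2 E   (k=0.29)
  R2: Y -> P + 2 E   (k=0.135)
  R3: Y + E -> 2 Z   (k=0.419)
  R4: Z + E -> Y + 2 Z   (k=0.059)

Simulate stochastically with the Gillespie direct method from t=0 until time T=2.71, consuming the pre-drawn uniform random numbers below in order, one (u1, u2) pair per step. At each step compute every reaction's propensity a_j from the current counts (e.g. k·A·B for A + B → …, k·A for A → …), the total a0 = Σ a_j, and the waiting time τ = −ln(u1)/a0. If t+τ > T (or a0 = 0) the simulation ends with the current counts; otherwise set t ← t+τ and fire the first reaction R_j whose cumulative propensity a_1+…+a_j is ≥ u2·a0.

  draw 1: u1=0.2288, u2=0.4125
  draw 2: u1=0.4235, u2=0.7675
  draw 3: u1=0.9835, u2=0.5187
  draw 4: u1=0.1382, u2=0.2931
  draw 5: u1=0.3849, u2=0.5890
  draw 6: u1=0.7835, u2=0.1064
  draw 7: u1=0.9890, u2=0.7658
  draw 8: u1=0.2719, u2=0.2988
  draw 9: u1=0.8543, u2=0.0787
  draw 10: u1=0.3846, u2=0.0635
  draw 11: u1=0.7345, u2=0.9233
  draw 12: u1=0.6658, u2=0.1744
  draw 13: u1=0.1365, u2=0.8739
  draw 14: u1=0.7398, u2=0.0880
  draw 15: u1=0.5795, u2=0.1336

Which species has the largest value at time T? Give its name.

Dominant species at T: Z

t=0.000: Y=9 P=3 Z=5 E=2
Draw 1: a1=0.580, a2=1.215, a3=7.542, a4=0.590, a0=9.927; τ=−ln(0.2288)/9.927=0.149 → t=0.149; u2·a0=0.4125·9.927=4.095; a1+a2=1.795 < 4.095 ≤ a1+…+a3=9.337 → R3 fires; Y=8 P=3 Z=7 E=1
Draw 2: a1=0.290, a2=1.080, a3=3.352, a4=0.413, a0=5.135; τ=−ln(0.4235)/5.135=0.167 → t=0.316; u2·a0=0.7675·5.135=3.941; a1+a2=1.370 < 3.941 ≤ a1+…+a3=4.722 → R3 fires; Y=7 P=3 Z=9 E=0
Draw 3: a1=0.000, a2=0.945, a3=0.000, a4=0.000, a0=0.945; τ=−ln(0.9835)/0.945=0.018 → t=0.334; u2·a0=0.5187·0.945=0.490; a1=0.000 < 0.490 ≤ a1+a2=0.945 → R2 fires; Y=6 P=4 Z=9 E=2
Draw 4: a1=0.580, a2=0.810, a3=5.028, a4=1.062, a0=7.480; τ=−ln(0.1382)/7.480=0.265 → t=0.598; u2·a0=0.2931·7.480=2.192; a1+a2=1.390 < 2.192 ≤ a1+…+a3=6.418 → R3 fires; Y=5 P=4 Z=11 E=1
Draw 5: a1=0.290, a2=0.675, a3=2.095, a4=0.649, a0=3.709; τ=−ln(0.3849)/3.709=0.257 → t=0.856; u2·a0=0.5890·3.709=2.185; a1+a2=0.965 < 2.185 ≤ a1+…+a3=3.060 → R3 fires; Y=4 P=4 Z=13 E=0
Draw 6: a1=0.000, a2=0.540, a3=0.000, a4=0.000, a0=0.540; τ=−ln(0.7835)/0.540=0.452 → t=1.307; u2·a0=0.1064·0.540=0.057; a1=0.000 < 0.057 ≤ a1+a2=0.540 → R2 fires; Y=3 P=5 Z=13 E=2
Draw 7: a1=0.580, a2=0.405, a3=2.514, a4=1.534, a0=5.033; τ=−ln(0.9890)/5.033=0.002 → t=1.310; u2·a0=0.7658·5.033=3.854; a1+…+a3=3.499 < 3.854 ≤ a1+…+a4=5.033 → R4 fires; Y=4 P=5 Z=14 E=1
Draw 8: a1=0.290, a2=0.540, a3=1.676, a4=0.826, a0=3.332; τ=−ln(0.2719)/3.332=0.391 → t=1.700; u2·a0=0.2988·3.332=0.996; a1+a2=0.830 < 0.996 ≤ a1+…+a3=2.506 → R3 fires; Y=3 P=5 Z=16 E=0
Draw 9: a1=0.000, a2=0.405, a3=0.000, a4=0.000, a0=0.405; τ=−ln(0.8543)/0.405=0.389 → t=2.089; u2·a0=0.0787·0.405=0.032; a1=0.000 < 0.032 ≤ a1+a2=0.405 → R2 fires; Y=2 P=6 Z=16 E=2
Draw 10: a1=0.580, a2=0.270, a3=1.676, a4=1.888, a0=4.414; τ=−ln(0.3846)/4.414=0.216 → t=2.306; u2·a0=0.0635·4.414=0.280 ≤ a1=0.580 → R1 fires; Y=2 P=6 Z=17 E=3
Draw 11: a1=0.870, a2=0.270, a3=2.514, a4=3.009, a0=6.663; τ=−ln(0.7345)/6.663=0.046 → t=2.352; u2·a0=0.9233·6.663=6.152; a1+…+a3=3.654 < 6.152 ≤ a1+…+a4=6.663 → R4 fires; Y=3 P=6 Z=18 E=2
Draw 12: a1=0.580, a2=0.405, a3=2.514, a4=2.124, a0=5.623; τ=−ln(0.6658)/5.623=0.072 → t=2.424; u2·a0=0.1744·5.623=0.981; a1=0.580 < 0.981 ≤ a1+a2=0.985 → R2 fires; Y=2 P=7 Z=18 E=4
Draw 13: a1=1.160, a2=0.270, a3=3.352, a4=4.248, a0=9.030; τ=−ln(0.1365)/9.030=0.221 → t=2.645; u2·a0=0.8739·9.030=7.891; a1+…+a3=4.782 < 7.891 ≤ a1+…+a4=9.030 → R4 fires; Y=3 P=7 Z=19 E=3
Draw 14: a1=0.870, a2=0.405, a3=3.771, a4=3.363, a0=8.409; τ=−ln(0.7398)/8.409=0.036 → t=2.681; u2·a0=0.0880·8.409=0.740 ≤ a1=0.870 → R1 fires; Y=3 P=7 Z=20 E=4
Draw 15: a1=1.160, a2=0.405, a3=5.028, a4=4.720, a0=11.313; τ=−ln(0.5795)/11.313=0.048 → t=2.729 > T=2.71: stop.
At T=2.71: Y=3 P=7 Z=20 E=4; the largest is Z.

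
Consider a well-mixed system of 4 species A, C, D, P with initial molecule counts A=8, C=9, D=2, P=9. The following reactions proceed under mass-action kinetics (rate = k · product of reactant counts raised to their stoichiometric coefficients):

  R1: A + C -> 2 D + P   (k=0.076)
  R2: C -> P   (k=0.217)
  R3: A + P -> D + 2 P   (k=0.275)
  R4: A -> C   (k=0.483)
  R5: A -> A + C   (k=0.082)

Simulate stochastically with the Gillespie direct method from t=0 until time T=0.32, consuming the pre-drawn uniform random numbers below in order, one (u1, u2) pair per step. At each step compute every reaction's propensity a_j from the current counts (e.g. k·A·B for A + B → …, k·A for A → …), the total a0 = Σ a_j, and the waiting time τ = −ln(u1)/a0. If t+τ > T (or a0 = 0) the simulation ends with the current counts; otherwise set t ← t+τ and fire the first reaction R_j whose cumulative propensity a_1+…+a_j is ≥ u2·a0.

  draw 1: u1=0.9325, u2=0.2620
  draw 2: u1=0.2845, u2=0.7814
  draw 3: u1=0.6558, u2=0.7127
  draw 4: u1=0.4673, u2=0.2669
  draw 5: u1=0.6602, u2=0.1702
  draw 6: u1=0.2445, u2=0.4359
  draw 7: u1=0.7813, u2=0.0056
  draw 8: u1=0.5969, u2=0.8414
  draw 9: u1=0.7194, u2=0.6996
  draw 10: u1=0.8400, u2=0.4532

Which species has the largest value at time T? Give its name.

t=0.000: A=8 C=9 D=2 P=9
Draw 1: a1=5.472, a2=1.953, a3=19.800, a4=3.864, a5=0.656, a0=31.745; τ=−ln(0.9325)/31.745=0.002 → t=0.002; u2·a0=0.2620·31.745=8.317; a1+a2=7.425 < 8.317 ≤ a1+…+a3=27.225 → R3 fires; A=7 C=9 D=3 P=10
Draw 2: a1=4.788, a2=1.953, a3=19.250, a4=3.381, a5=0.574, a0=29.946; τ=−ln(0.2845)/29.946=0.042 → t=0.044; u2·a0=0.7814·29.946=23.400; a1+a2=6.741 < 23.400 ≤ a1+…+a3=25.991 → R3 fires; A=6 C=9 D=4 P=11
Draw 3: a1=4.104, a2=1.953, a3=18.150, a4=2.898, a5=0.492, a0=27.597; τ=−ln(0.6558)/27.597=0.015 → t=0.059; u2·a0=0.7127·27.597=19.668; a1+a2=6.057 < 19.668 ≤ a1+…+a3=24.207 → R3 fires; A=5 C=9 D=5 P=12
Draw 4: a1=3.420, a2=1.953, a3=16.500, a4=2.415, a5=0.410, a0=24.698; τ=−ln(0.4673)/24.698=0.031 → t=0.090; u2·a0=0.2669·24.698=6.592; a1+a2=5.373 < 6.592 ≤ a1+…+a3=21.873 → R3 fires; A=4 C=9 D=6 P=13
Draw 5: a1=2.736, a2=1.953, a3=14.300, a4=1.932, a5=0.328, a0=21.249; τ=−ln(0.6602)/21.249=0.020 → t=0.110; u2·a0=0.1702·21.249=3.617; a1=2.736 < 3.617 ≤ a1+a2=4.689 → R2 fires; A=4 C=8 D=6 P=14
Draw 6: a1=2.432, a2=1.736, a3=15.400, a4=1.932, a5=0.328, a0=21.828; τ=−ln(0.2445)/21.828=0.065 → t=0.174; u2·a0=0.4359·21.828=9.515; a1+a2=4.168 < 9.515 ≤ a1+…+a3=19.568 → R3 fires; A=3 C=8 D=7 P=15
Draw 7: a1=1.824, a2=1.736, a3=12.375, a4=1.449, a5=0.246, a0=17.630; τ=−ln(0.7813)/17.630=0.014 → t=0.188; u2·a0=0.0056·17.630=0.099 ≤ a1=1.824 → R1 fires; A=2 C=7 D=9 P=16
Draw 8: a1=1.064, a2=1.519, a3=8.800, a4=0.966, a5=0.164, a0=12.513; τ=−ln(0.5969)/12.513=0.041 → t=0.230; u2·a0=0.8414·12.513=10.528; a1+a2=2.583 < 10.528 ≤ a1+…+a3=11.383 → R3 fires; A=1 C=7 D=10 P=17
Draw 9: a1=0.532, a2=1.519, a3=4.675, a4=0.483, a5=0.082, a0=7.291; τ=−ln(0.7194)/7.291=0.045 → t=0.275; u2·a0=0.6996·7.291=5.101; a1+a2=2.051 < 5.101 ≤ a1+…+a3=6.726 → R3 fires; A=0 C=7 D=11 P=18
Draw 10: a1=0.000, a2=1.519, a3=0.000, a4=0.000, a5=0.000, a0=1.519; τ=−ln(0.8400)/1.519=0.115 → t=0.390 > T=0.32: stop.
At T=0.32: A=0 C=7 D=11 P=18; the largest is P.

Dominant species at T: P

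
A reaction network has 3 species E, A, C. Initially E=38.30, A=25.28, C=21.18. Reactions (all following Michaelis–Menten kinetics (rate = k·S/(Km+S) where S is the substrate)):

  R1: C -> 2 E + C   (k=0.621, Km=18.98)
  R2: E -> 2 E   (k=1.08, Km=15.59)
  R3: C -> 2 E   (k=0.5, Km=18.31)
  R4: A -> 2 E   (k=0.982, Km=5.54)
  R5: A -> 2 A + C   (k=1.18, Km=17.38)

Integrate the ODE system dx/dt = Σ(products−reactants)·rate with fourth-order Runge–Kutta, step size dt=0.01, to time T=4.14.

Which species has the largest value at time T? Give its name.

RK4 with dt=0.01: 414 steps to T=4.14. Trajectory (selected grid times):
t=0.00: E=38.30 A=25.28 C=21.18
t=0.46: E=39.95 A=25.23 C=21.38
t=0.92: E=41.60 A=25.18 C=21.58
t=1.38: E=43.25 A=25.13 C=21.77
t=1.84: E=44.92 A=25.08 C=21.97
t=2.30: E=46.59 A=25.03 C=22.16
t=2.76: E=48.26 A=24.98 C=22.36
t=3.22: E=49.94 A=24.93 C=22.55
t=3.68: E=51.62 A=24.89 C=22.74
t=4.14: E=53.31 A=24.84 C=22.93
At T=4.14: E=53.31 A=24.84 C=22.93; the largest is E.

Dominant species at T: E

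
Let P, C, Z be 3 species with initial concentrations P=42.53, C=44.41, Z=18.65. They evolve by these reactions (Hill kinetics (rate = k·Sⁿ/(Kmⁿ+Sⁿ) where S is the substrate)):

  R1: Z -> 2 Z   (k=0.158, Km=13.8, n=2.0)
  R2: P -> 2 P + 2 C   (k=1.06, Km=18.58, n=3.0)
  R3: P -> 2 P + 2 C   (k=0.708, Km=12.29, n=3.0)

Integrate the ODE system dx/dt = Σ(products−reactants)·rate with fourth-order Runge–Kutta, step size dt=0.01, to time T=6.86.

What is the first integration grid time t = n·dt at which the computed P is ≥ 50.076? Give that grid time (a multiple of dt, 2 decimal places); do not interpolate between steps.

Threshold first reached at t = 4.47

RK4 with dt=0.01: 686 steps to T=6.86. Trajectory (selected grid times):
t=0.00: P=42.53 C=44.41 Z=18.65
t=0.76: P=43.80 C=46.95 Z=18.73
t=1.52: P=45.08 C=49.51 Z=18.81
t=2.29: P=46.38 C=52.11 Z=18.88
t=3.05: P=47.67 C=54.68 Z=18.96
t=3.81: P=48.96 C=57.27 Z=19.04
t=4.46: P=50.07 C=59.48 Z=19.11
t=4.47: P=50.08 C=59.52 Z=19.11
t=4.57: P=50.25 C=59.86 Z=19.12
t=5.34: P=51.57 C=62.49 Z=19.20
t=6.10: P=52.87 C=65.09 Z=19.28
t=6.86: P=54.18 C=67.70 Z=19.36
P(4.46)=50.066 < 50.076 but P(4.47)=50.083 ≥ 50.076, so the first grid time is t=4.47.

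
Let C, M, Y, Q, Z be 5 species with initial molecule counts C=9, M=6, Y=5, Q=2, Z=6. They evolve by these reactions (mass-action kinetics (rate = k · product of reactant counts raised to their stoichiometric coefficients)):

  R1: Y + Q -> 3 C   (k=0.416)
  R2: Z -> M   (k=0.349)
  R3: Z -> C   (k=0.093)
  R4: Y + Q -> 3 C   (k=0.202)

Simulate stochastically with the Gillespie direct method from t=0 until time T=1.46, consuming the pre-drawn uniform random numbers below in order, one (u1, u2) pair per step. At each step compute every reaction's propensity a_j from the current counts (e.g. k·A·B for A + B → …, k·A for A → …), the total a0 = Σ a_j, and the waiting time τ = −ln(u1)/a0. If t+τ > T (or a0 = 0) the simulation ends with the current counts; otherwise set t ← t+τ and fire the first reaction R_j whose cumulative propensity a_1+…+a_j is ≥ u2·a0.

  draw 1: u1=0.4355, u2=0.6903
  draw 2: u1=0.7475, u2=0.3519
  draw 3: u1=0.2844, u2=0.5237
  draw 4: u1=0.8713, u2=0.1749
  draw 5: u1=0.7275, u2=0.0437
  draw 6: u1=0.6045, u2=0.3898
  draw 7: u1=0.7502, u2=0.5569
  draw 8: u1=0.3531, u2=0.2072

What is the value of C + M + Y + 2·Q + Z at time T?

Check how each reaction changes W = C + M + Y + 2·Q + Z (weight of products minus weight of reactants):
R1: Y + Q -> 3 C: (1·3) − (1·1 + 2·1) = 3 − 3 = 0
R2: Z -> M: (1·1) − (1·1) = 1 − 1 = 0
R3: Z -> C: (1·1) − (1·1) = 1 − 1 = 0
R4: Y + Q -> 3 C: (1·3) − (1·1 + 2·1) = 3 − 3 = 0
Every reaction leaves W unchanged, so W is conserved and no simulation is needed: W(T) = W(0) = 9 + 6 + 5 + 2·2 + 6 = 30

Value at T = 30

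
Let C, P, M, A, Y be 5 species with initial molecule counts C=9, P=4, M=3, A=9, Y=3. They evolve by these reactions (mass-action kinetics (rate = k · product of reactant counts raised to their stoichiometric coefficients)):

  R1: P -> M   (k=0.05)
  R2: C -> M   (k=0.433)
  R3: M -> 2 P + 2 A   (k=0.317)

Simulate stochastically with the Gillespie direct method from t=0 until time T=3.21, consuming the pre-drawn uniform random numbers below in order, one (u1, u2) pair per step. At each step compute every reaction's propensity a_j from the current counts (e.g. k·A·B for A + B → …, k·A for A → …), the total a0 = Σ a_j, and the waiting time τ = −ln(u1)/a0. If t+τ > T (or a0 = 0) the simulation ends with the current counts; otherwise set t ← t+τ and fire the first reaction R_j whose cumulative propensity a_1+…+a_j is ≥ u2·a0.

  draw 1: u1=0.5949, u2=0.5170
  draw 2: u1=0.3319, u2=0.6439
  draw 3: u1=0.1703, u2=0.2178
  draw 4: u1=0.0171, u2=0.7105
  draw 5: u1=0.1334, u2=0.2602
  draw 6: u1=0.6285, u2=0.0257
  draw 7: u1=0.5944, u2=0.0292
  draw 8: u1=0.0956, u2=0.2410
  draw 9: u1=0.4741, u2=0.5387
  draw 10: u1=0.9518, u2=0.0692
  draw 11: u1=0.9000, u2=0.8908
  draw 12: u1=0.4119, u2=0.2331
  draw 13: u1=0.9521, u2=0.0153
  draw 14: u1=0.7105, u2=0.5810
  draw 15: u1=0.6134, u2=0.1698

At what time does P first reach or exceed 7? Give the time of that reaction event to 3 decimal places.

t=0.000: C=9 P=4 M=3 A=9 Y=3
Draw 1: a1=0.200, a2=3.897, a3=0.951, a0=5.048; τ=−ln(0.5949)/5.048=0.103 → t=0.103; u2·a0=0.5170·5.048=2.610; a1=0.200 < 2.610 ≤ a1+a2=4.097 → R2 fires; C=8 P=4 M=4 A=9 Y=3
Draw 2: a1=0.200, a2=3.464, a3=1.268, a0=4.932; τ=−ln(0.3319)/4.932=0.224 → t=0.327; u2·a0=0.6439·4.932=3.176; a1=0.200 < 3.176 ≤ a1+a2=3.664 → R2 fires; C=7 P=4 M=5 A=9 Y=3
Draw 3: a1=0.200, a2=3.031, a3=1.585, a0=4.816; τ=−ln(0.1703)/4.816=0.368 → t=0.694; u2·a0=0.2178·4.816=1.049; a1=0.200 < 1.049 ≤ a1+a2=3.231 → R2 fires; C=6 P=4 M=6 A=9 Y=3
Draw 4: a1=0.200, a2=2.598, a3=1.902, a0=4.700; τ=−ln(0.0171)/4.700=0.866 → t=1.560; u2·a0=0.7105·4.700=3.339; a1+a2=2.798 < 3.339 ≤ a1+…+a3=4.700 → R3 fires; C=6 P=6 M=5 A=11 Y=3
Draw 5: a1=0.300, a2=2.598, a3=1.585, a0=4.483; τ=−ln(0.1334)/4.483=0.449 → t=2.009; u2·a0=0.2602·4.483=1.166; a1=0.300 < 1.166 ≤ a1+a2=2.898 → R2 fires; C=5 P=6 M=6 A=11 Y=3
Draw 6: a1=0.300, a2=2.165, a3=1.902, a0=4.367; τ=−ln(0.6285)/4.367=0.106 → t=2.115; u2·a0=0.0257·4.367=0.112 ≤ a1=0.300 → R1 fires; C=5 P=5 M=7 A=11 Y=3
Draw 7: a1=0.250, a2=2.165, a3=2.219, a0=4.634; τ=−ln(0.5944)/4.634=0.112 → t=2.228; u2·a0=0.0292·4.634=0.135 ≤ a1=0.250 → R1 fires; C=5 P=4 M=8 A=11 Y=3
Draw 8: a1=0.200, a2=2.165, a3=2.536, a0=4.901; τ=−ln(0.0956)/4.901=0.479 → t=2.707; u2·a0=0.2410·4.901=1.181; a1=0.200 < 1.181 ≤ a1+a2=2.365 → R2 fires; C=4 P=4 M=9 A=11 Y=3
Draw 9: a1=0.200, a2=1.732, a3=2.853, a0=4.785; τ=−ln(0.4741)/4.785=0.156 → t=2.863; u2·a0=0.5387·4.785=2.578; a1+a2=1.932 < 2.578 ≤ a1+…+a3=4.785 → R3 fires; C=4 P=6 M=8 A=13 Y=3
Draw 10: a1=0.300, a2=1.732, a3=2.536, a0=4.568; τ=−ln(0.9518)/4.568=0.011 → t=2.873; u2·a0=0.0692·4.568=0.316; a1=0.300 < 0.316 ≤ a1+a2=2.032 → R2 fires; C=3 P=6 M=9 A=13 Y=3
Draw 11: a1=0.300, a2=1.299, a3=2.853, a0=4.452; τ=−ln(0.9000)/4.452=0.024 → t=2.897; u2·a0=0.8908·4.452=3.966; a1+a2=1.599 < 3.966 ≤ a1+…+a3=4.452 → R3 fires; C=3 P=8 M=8 A=15 Y=3
Draw 12: a1=0.400, a2=1.299, a3=2.536, a0=4.235; τ=−ln(0.4119)/4.235=0.209 → t=3.107; u2·a0=0.2331·4.235=0.987; a1=0.400 < 0.987 ≤ a1+a2=1.699 → R2 fires; C=2 P=8 M=9 A=15 Y=3
Draw 13: a1=0.400, a2=0.866, a3=2.853, a0=4.119; τ=−ln(0.9521)/4.119=0.012 → t=3.119; u2·a0=0.0153·4.119=0.063 ≤ a1=0.400 → R1 fires; C=2 P=7 M=10 A=15 Y=3
Draw 14: a1=0.350, a2=0.866, a3=3.170, a0=4.386; τ=−ln(0.7105)/4.386=0.078 → t=3.196; u2·a0=0.5810·4.386=2.548; a1+a2=1.216 < 2.548 ≤ a1+…+a3=4.386 → R3 fires; C=2 P=9 M=9 A=17 Y=3
Draw 15: a1=0.450, a2=0.866, a3=2.853, a0=4.169; τ=−ln(0.6134)/4.169=0.117 → t=3.314 > T=3.21: stop.
P first becomes ≥ 7 when it reaches 8 at the event at t=2.897.

Threshold first reached at t = 2.897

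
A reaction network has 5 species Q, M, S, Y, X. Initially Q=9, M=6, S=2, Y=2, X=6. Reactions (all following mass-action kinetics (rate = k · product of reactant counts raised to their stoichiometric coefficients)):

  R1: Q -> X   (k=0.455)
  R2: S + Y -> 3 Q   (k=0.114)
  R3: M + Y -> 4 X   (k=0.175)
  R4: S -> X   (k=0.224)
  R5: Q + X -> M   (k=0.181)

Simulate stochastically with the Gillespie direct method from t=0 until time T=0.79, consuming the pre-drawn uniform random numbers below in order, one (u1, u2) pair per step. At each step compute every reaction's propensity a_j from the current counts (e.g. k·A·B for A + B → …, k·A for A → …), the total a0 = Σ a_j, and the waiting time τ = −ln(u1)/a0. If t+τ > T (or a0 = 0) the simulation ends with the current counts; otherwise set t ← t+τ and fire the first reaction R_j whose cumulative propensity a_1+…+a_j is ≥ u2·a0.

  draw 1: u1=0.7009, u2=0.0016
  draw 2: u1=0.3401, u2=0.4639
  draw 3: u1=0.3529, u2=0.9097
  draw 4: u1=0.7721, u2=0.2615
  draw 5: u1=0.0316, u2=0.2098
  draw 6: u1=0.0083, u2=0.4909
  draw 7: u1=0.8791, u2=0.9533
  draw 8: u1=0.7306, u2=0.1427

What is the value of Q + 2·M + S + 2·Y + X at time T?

Check how each reaction changes W = Q + 2·M + S + 2·Y + X (weight of products minus weight of reactants):
R1: Q -> X: (1·1) − (1·1) = 1 − 1 = 0
R2: S + Y -> 3 Q: (1·3) − (1·1 + 2·1) = 3 − 3 = 0
R3: M + Y -> 4 X: (1·4) − (2·1 + 2·1) = 4 − 4 = 0
R4: S -> X: (1·1) − (1·1) = 1 − 1 = 0
R5: Q + X -> M: (2·1) − (1·1 + 1·1) = 2 − 2 = 0
Every reaction leaves W unchanged, so W is conserved and no simulation is needed: W(T) = W(0) = 9 + 2·6 + 2 + 2·2 + 6 = 33

Value at T = 33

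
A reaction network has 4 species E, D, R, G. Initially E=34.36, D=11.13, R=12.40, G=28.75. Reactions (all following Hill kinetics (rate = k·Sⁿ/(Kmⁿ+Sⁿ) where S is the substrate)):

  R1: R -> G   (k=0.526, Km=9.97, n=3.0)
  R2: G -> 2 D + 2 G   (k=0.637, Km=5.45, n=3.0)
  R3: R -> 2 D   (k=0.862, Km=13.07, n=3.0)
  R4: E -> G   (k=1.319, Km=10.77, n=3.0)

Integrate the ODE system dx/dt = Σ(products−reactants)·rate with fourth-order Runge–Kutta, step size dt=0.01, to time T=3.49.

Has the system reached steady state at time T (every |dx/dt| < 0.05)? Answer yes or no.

RK4 with dt=0.01: 349 steps to T=3.49. Trajectory (selected grid times):
t=0.00: E=34.36 D=11.13 R=12.40 G=28.75
t=0.39: E=33.86 D=11.93 R=12.11 G=29.63
t=0.78: E=33.36 D=12.71 R=11.84 G=30.50
t=1.16: E=32.88 D=13.47 R=11.58 G=31.35
t=1.55: E=32.38 D=14.23 R=11.32 G=32.22
t=1.94: E=31.89 D=14.99 R=11.07 G=33.08
t=2.33: E=31.39 D=15.73 R=10.83 G=33.94
t=2.71: E=30.91 D=16.45 R=10.60 G=34.78
t=3.10: E=30.42 D=17.17 R=10.38 G=35.63
t=3.49: E=29.93 D=17.88 R=10.16 G=36.47
Rates at T: R1=0.2704, R2=0.6349, R3=0.2755, R4=1.2603
dx/dt at T (Σ net stoichiometry × rate): E=-1.2603, D=+1.8207, R=-0.5459, G=+2.1656
Largest |dx/dt| is |+2.1656| (G) ≥ 0.05 → not steady.

Steady state at T: no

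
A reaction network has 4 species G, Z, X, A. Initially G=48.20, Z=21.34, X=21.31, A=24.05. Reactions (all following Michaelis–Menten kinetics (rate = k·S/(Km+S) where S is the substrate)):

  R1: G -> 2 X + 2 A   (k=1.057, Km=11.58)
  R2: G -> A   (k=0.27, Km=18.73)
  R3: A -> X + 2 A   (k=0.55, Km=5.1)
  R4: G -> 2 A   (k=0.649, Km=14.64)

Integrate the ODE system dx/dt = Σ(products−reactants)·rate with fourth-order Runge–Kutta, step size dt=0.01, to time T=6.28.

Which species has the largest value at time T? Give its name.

Dominant species at T: A

RK4 with dt=0.01: 628 steps to T=6.28. Trajectory (selected grid times):
t=0.00: G=48.20 Z=21.34 X=21.31 A=24.05
t=0.70: G=47.12 Z=21.34 X=22.82 A=26.39
t=1.40: G=46.05 Z=21.34 X=24.33 A=28.73
t=2.09: G=45.00 Z=21.34 X=25.82 A=31.02
t=2.79: G=43.93 Z=21.34 X=27.32 A=33.35
t=3.49: G=42.88 Z=21.34 X=28.83 A=35.66
t=4.19: G=41.83 Z=21.34 X=30.33 A=37.97
t=4.88: G=40.80 Z=21.34 X=31.80 A=40.23
t=5.58: G=39.76 Z=21.34 X=33.30 A=42.52
t=6.28: G=38.73 Z=21.34 X=34.78 A=44.80
At T=6.28: G=38.73 Z=21.34 X=34.78 A=44.80; the largest is A.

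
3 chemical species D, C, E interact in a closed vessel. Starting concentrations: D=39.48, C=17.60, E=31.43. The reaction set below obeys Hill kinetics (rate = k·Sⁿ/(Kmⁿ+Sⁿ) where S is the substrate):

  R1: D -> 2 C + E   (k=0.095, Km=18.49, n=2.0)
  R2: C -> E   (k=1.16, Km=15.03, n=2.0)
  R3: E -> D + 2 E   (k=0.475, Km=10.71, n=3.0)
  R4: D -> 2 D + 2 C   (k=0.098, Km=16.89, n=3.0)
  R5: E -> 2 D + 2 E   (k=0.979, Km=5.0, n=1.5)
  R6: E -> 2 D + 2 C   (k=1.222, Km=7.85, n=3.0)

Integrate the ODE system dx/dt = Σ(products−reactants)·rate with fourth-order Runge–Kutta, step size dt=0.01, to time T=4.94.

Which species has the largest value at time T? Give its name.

Dominant species at T: D

RK4 with dt=0.01: 494 steps to T=4.94. Trajectory (selected grid times):
t=0.00: D=39.48 C=17.60 E=31.43
t=0.55: D=42.08 C=18.73 E=31.95
t=1.10: D=44.67 C=19.85 E=32.49
t=1.65: D=47.28 C=20.96 E=33.04
t=2.20: D=49.88 C=22.05 E=33.61
t=2.74: D=52.44 C=23.11 E=34.19
t=3.29: D=55.05 C=24.18 E=34.79
t=3.84: D=57.66 C=25.25 E=35.41
t=4.39: D=60.27 C=26.30 E=36.03
t=4.94: D=62.88 C=27.35 E=36.67
At T=4.94: D=62.88 C=27.35 E=36.67; the largest is D.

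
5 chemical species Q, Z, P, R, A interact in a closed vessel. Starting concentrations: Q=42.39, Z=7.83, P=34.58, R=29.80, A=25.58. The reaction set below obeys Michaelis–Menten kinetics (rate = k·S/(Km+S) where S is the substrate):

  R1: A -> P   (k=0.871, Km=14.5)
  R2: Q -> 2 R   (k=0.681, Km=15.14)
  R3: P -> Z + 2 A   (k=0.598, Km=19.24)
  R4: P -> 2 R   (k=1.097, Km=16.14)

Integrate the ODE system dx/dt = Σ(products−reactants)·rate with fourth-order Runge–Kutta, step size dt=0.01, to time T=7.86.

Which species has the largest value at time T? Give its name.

Dominant species at T: R

RK4 with dt=0.01: 786 steps to T=7.86. Trajectory (selected grid times):
t=0.00: Q=42.39 Z=7.83 P=34.58 R=29.80 A=25.58
t=0.87: Q=41.95 Z=8.16 P=34.08 R=31.97 A=25.76
t=1.75: Q=41.51 Z=8.50 P=33.58 R=34.16 A=25.94
t=2.62: Q=41.08 Z=8.83 P=33.10 R=36.31 A=26.12
t=3.49: Q=40.65 Z=9.16 P=32.62 R=38.45 A=26.28
t=4.37: Q=40.21 Z=9.49 P=32.14 R=40.62 A=26.45
t=5.24: Q=39.78 Z=9.81 P=31.67 R=42.74 A=26.61
t=6.11: Q=39.35 Z=10.13 P=31.21 R=44.86 A=26.76
t=6.99: Q=38.92 Z=10.46 P=30.74 R=46.99 A=26.91
t=7.86: Q=38.50 Z=10.78 P=30.29 R=49.09 A=27.06
At T=7.86: Q=38.50 Z=10.78 P=30.29 R=49.09 A=27.06; the largest is R.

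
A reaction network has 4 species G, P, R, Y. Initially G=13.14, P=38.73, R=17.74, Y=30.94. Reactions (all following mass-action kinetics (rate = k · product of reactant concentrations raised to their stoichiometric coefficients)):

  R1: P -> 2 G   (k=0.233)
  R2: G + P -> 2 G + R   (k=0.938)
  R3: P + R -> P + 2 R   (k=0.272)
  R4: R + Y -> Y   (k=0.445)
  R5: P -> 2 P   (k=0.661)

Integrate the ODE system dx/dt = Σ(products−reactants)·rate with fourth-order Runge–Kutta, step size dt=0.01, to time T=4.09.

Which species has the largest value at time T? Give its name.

RK4 with dt=0.01: 409 steps to T=4.09. Trajectory (selected grid times):
t=0.00: G=13.14 P=38.73 R=17.74 Y=30.94
t=0.45: G=53.18 P=0.00 R=0.22 Y=30.94
t=0.91: G=53.18 P=0.00 R=0.00 Y=30.94
t=1.36: G=53.18 P=0.00 R=0.00 Y=30.94
t=1.82: G=53.18 P=0.00 R=0.00 Y=30.94
t=2.27: G=53.18 P=0.00 R=0.00 Y=30.94
t=2.73: G=53.18 P=0.00 R=0.00 Y=30.94
t=3.18: G=53.18 P=0.00 R=0.00 Y=30.94
t=3.64: G=53.18 P=0.00 R=0.00 Y=30.94
t=4.09: G=53.18 P=0.00 R=0.00 Y=30.94
At T=4.09: G=53.18 P=0.00 R=0.00 Y=30.94; the largest is G.

Dominant species at T: G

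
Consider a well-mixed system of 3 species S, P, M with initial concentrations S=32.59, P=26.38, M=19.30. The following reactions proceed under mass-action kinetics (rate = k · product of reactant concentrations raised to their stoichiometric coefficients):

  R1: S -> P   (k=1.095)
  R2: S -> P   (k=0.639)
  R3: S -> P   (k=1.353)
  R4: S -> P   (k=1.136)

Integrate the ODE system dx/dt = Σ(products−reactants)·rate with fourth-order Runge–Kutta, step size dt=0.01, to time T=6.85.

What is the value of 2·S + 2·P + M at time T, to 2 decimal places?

Value at T = 137.24

Check how each reaction changes W = 2·S + 2·P + M (weight of products minus weight of reactants):
R1: S -> P: (2·1) − (2·1) = 2 − 2 = 0
R2: S -> P: (2·1) − (2·1) = 2 − 2 = 0
R3: S -> P: (2·1) − (2·1) = 2 − 2 = 0
R4: S -> P: (2·1) − (2·1) = 2 − 2 = 0
Every reaction leaves W unchanged, so W is conserved and no simulation is needed: W(T) = W(0) = 2·32.59 + 2·26.38 + 19.30 = 137.24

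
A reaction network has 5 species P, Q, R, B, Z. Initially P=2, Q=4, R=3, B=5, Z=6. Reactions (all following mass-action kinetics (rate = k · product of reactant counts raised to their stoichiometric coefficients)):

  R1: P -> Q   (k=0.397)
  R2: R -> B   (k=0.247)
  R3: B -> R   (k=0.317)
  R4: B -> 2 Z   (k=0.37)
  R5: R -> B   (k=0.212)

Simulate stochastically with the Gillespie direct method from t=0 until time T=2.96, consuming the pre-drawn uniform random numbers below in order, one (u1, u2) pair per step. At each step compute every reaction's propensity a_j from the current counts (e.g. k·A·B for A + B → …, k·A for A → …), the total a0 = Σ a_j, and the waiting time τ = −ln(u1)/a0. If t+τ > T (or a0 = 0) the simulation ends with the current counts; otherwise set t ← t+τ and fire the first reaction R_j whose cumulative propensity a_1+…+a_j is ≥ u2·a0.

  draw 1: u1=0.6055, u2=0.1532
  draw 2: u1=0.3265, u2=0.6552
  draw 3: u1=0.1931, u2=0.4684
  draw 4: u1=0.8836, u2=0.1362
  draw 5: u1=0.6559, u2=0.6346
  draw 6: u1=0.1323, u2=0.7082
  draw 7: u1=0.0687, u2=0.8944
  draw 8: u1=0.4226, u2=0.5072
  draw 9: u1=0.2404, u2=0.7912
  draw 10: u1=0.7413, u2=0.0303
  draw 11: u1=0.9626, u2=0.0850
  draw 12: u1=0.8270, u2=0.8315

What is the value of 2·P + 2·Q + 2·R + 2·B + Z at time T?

Value at T = 34

Check how each reaction changes W = 2·P + 2·Q + 2·R + 2·B + Z (weight of products minus weight of reactants):
R1: P -> Q: (2·1) − (2·1) = 2 − 2 = 0
R2: R -> B: (2·1) − (2·1) = 2 − 2 = 0
R3: B -> R: (2·1) − (2·1) = 2 − 2 = 0
R4: B -> 2 Z: (1·2) − (2·1) = 2 − 2 = 0
R5: R -> B: (2·1) − (2·1) = 2 − 2 = 0
Every reaction leaves W unchanged, so W is conserved and no simulation is needed: W(T) = W(0) = 2·2 + 2·4 + 2·3 + 2·5 + 6 = 34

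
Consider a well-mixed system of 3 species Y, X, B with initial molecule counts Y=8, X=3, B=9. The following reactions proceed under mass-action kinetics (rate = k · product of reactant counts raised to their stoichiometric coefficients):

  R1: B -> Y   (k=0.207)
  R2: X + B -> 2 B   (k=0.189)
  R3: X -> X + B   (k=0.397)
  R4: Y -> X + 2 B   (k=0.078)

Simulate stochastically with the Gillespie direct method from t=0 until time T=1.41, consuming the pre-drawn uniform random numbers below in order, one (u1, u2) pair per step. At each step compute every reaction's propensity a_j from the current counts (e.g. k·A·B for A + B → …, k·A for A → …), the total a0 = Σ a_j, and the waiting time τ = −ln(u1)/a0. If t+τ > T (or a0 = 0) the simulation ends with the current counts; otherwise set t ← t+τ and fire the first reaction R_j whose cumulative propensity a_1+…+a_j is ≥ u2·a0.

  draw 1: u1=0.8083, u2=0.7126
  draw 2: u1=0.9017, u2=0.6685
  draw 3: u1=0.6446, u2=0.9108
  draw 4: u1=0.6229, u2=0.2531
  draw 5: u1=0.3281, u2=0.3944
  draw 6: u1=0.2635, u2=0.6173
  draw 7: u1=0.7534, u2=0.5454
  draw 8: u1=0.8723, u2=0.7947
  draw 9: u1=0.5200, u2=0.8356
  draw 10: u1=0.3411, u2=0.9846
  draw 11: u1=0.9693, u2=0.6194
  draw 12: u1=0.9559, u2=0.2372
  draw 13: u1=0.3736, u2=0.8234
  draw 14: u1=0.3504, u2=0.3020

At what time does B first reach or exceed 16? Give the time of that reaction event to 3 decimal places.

t=0.000: Y=8 X=3 B=9
Draw 1: a1=1.863, a2=5.103, a3=1.191, a4=0.624, a0=8.781; τ=−ln(0.8083)/8.781=0.024 → t=0.024; u2·a0=0.7126·8.781=6.257; a1=1.863 < 6.257 ≤ a1+a2=6.966 → R2 fires; Y=8 X=2 B=10
Draw 2: a1=2.070, a2=3.780, a3=0.794, a4=0.624, a0=7.268; τ=−ln(0.9017)/7.268=0.014 → t=0.038; u2·a0=0.6685·7.268=4.859; a1=2.070 < 4.859 ≤ a1+a2=5.850 → R2 fires; Y=8 X=1 B=11
Draw 3: a1=2.277, a2=2.079, a3=0.397, a4=0.624, a0=5.377; τ=−ln(0.6446)/5.377=0.082 → t=0.120; u2·a0=0.9108·5.377=4.897; a1+…+a3=4.753 < 4.897 ≤ a1+…+a4=5.377 → R4 fires; Y=7 X=2 B=13
Draw 4: a1=2.691, a2=4.914, a3=0.794, a4=0.546, a0=8.945; τ=−ln(0.6229)/8.945=0.053 → t=0.173; u2·a0=0.2531·8.945=2.264 ≤ a1=2.691 → R1 fires; Y=8 X=2 B=12
Draw 5: a1=2.484, a2=4.536, a3=0.794, a4=0.624, a0=8.438; τ=−ln(0.3281)/8.438=0.132 → t=0.305; u2·a0=0.3944·8.438=3.328; a1=2.484 < 3.328 ≤ a1+a2=7.020 → R2 fires; Y=8 X=1 B=13
Draw 6: a1=2.691, a2=2.457, a3=0.397, a4=0.624, a0=6.169; τ=−ln(0.2635)/6.169=0.216 → t=0.521; u2·a0=0.6173·6.169=3.808; a1=2.691 < 3.808 ≤ a1+a2=5.148 → R2 fires; Y=8 X=0 B=14
Draw 7: a1=2.898, a2=0.000, a3=0.000, a4=0.624, a0=3.522; τ=−ln(0.7534)/3.522=0.080 → t=0.602; u2·a0=0.5454·3.522=1.921 ≤ a1=2.898 → R1 fires; Y=9 X=0 B=13
Draw 8: a1=2.691, a2=0.000, a3=0.000, a4=0.702, a0=3.393; τ=−ln(0.8723)/3.393=0.040 → t=0.642; u2·a0=0.7947·3.393=2.696; a1+…+a3=2.691 < 2.696 ≤ a1+…+a4=3.393 → R4 fires; Y=8 X=1 B=15
Draw 9: a1=3.105, a2=2.835, a3=0.397, a4=0.624, a0=6.961; τ=−ln(0.5200)/6.961=0.094 → t=0.736; u2·a0=0.8356·6.961=5.817; a1=3.105 < 5.817 ≤ a1+a2=5.940 → R2 fires; Y=8 X=0 B=16
Draw 10: a1=3.312, a2=0.000, a3=0.000, a4=0.624, a0=3.936; τ=−ln(0.3411)/3.936=0.273 → t=1.009; u2·a0=0.9846·3.936=3.875; a1+…+a3=3.312 < 3.875 ≤ a1+…+a4=3.936 → R4 fires; Y=7 X=1 B=18
Draw 11: a1=3.726, a2=3.402, a3=0.397, a4=0.546, a0=8.071; τ=−ln(0.9693)/8.071=0.004 → t=1.013; u2·a0=0.6194·8.071=4.999; a1=3.726 < 4.999 ≤ a1+a2=7.128 → R2 fires; Y=7 X=0 B=19
Draw 12: a1=3.933, a2=0.000, a3=0.000, a4=0.546, a0=4.479; τ=−ln(0.9559)/4.479=0.010 → t=1.023; u2·a0=0.2372·4.479=1.062 ≤ a1=3.933 → R1 fires; Y=8 X=0 B=18
Draw 13: a1=3.726, a2=0.000, a3=0.000, a4=0.624, a0=4.350; τ=−ln(0.3736)/4.350=0.226 → t=1.249; u2·a0=0.8234·4.350=3.582 ≤ a1=3.726 → R1 fires; Y=9 X=0 B=17
Draw 14: a1=3.519, a2=0.000, a3=0.000, a4=0.702, a0=4.221; τ=−ln(0.3504)/4.221=0.248 → t=1.498 > T=1.41: stop.
B first becomes ≥ 16 when it reaches 16 at the event at t=0.736.

Threshold first reached at t = 0.736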